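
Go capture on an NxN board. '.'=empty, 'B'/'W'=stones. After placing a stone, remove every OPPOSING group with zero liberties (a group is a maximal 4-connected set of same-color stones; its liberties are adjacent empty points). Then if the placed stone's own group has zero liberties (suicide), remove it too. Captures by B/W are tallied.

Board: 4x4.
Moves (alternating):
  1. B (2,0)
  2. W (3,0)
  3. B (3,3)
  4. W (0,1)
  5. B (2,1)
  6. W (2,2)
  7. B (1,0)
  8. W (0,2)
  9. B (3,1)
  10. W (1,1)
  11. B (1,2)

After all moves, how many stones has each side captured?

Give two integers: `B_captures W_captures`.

Move 1: B@(2,0) -> caps B=0 W=0
Move 2: W@(3,0) -> caps B=0 W=0
Move 3: B@(3,3) -> caps B=0 W=0
Move 4: W@(0,1) -> caps B=0 W=0
Move 5: B@(2,1) -> caps B=0 W=0
Move 6: W@(2,2) -> caps B=0 W=0
Move 7: B@(1,0) -> caps B=0 W=0
Move 8: W@(0,2) -> caps B=0 W=0
Move 9: B@(3,1) -> caps B=1 W=0
Move 10: W@(1,1) -> caps B=1 W=0
Move 11: B@(1,2) -> caps B=1 W=0

Answer: 1 0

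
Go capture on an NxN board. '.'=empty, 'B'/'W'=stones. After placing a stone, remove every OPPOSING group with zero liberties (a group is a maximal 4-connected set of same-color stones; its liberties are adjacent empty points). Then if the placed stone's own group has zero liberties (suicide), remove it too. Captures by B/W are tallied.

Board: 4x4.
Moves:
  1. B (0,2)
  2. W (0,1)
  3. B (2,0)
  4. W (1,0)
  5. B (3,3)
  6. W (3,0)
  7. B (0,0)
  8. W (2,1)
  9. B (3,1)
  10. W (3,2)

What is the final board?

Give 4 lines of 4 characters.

Move 1: B@(0,2) -> caps B=0 W=0
Move 2: W@(0,1) -> caps B=0 W=0
Move 3: B@(2,0) -> caps B=0 W=0
Move 4: W@(1,0) -> caps B=0 W=0
Move 5: B@(3,3) -> caps B=0 W=0
Move 6: W@(3,0) -> caps B=0 W=0
Move 7: B@(0,0) -> caps B=0 W=0
Move 8: W@(2,1) -> caps B=0 W=1
Move 9: B@(3,1) -> caps B=0 W=1
Move 10: W@(3,2) -> caps B=0 W=2

Answer: .WB.
W...
.W..
W.WB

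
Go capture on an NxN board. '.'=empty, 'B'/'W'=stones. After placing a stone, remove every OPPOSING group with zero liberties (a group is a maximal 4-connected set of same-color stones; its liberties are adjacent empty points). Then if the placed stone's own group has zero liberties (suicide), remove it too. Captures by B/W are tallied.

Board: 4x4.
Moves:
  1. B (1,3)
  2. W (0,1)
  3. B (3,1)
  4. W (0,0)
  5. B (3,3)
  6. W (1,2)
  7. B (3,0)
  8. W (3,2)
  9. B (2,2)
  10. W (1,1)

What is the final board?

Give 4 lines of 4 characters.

Answer: WW..
.WWB
..B.
BB.B

Derivation:
Move 1: B@(1,3) -> caps B=0 W=0
Move 2: W@(0,1) -> caps B=0 W=0
Move 3: B@(3,1) -> caps B=0 W=0
Move 4: W@(0,0) -> caps B=0 W=0
Move 5: B@(3,3) -> caps B=0 W=0
Move 6: W@(1,2) -> caps B=0 W=0
Move 7: B@(3,0) -> caps B=0 W=0
Move 8: W@(3,2) -> caps B=0 W=0
Move 9: B@(2,2) -> caps B=1 W=0
Move 10: W@(1,1) -> caps B=1 W=0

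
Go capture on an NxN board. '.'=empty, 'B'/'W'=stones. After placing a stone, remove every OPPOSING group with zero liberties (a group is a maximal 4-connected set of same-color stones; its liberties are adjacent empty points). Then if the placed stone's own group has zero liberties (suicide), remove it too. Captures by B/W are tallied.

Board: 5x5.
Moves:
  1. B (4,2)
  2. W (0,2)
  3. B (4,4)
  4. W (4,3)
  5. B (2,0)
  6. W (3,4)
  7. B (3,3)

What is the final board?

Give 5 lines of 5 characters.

Move 1: B@(4,2) -> caps B=0 W=0
Move 2: W@(0,2) -> caps B=0 W=0
Move 3: B@(4,4) -> caps B=0 W=0
Move 4: W@(4,3) -> caps B=0 W=0
Move 5: B@(2,0) -> caps B=0 W=0
Move 6: W@(3,4) -> caps B=0 W=1
Move 7: B@(3,3) -> caps B=0 W=1

Answer: ..W..
.....
B....
...BW
..BW.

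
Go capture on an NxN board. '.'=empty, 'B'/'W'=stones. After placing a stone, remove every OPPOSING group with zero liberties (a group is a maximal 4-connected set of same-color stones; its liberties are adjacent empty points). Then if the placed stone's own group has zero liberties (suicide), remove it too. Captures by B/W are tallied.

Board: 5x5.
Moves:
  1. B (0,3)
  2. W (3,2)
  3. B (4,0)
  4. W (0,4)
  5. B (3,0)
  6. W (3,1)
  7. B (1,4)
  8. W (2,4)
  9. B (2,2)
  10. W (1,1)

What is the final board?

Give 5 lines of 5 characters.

Answer: ...B.
.W..B
..B.W
BWW..
B....

Derivation:
Move 1: B@(0,3) -> caps B=0 W=0
Move 2: W@(3,2) -> caps B=0 W=0
Move 3: B@(4,0) -> caps B=0 W=0
Move 4: W@(0,4) -> caps B=0 W=0
Move 5: B@(3,0) -> caps B=0 W=0
Move 6: W@(3,1) -> caps B=0 W=0
Move 7: B@(1,4) -> caps B=1 W=0
Move 8: W@(2,4) -> caps B=1 W=0
Move 9: B@(2,2) -> caps B=1 W=0
Move 10: W@(1,1) -> caps B=1 W=0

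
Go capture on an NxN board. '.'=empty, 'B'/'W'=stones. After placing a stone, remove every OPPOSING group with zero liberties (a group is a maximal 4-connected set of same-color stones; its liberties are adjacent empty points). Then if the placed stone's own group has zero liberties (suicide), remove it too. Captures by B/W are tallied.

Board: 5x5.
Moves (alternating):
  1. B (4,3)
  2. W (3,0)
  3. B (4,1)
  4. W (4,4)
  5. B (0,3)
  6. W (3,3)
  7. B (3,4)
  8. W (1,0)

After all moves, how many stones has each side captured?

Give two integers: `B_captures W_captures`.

Answer: 1 0

Derivation:
Move 1: B@(4,3) -> caps B=0 W=0
Move 2: W@(3,0) -> caps B=0 W=0
Move 3: B@(4,1) -> caps B=0 W=0
Move 4: W@(4,4) -> caps B=0 W=0
Move 5: B@(0,3) -> caps B=0 W=0
Move 6: W@(3,3) -> caps B=0 W=0
Move 7: B@(3,4) -> caps B=1 W=0
Move 8: W@(1,0) -> caps B=1 W=0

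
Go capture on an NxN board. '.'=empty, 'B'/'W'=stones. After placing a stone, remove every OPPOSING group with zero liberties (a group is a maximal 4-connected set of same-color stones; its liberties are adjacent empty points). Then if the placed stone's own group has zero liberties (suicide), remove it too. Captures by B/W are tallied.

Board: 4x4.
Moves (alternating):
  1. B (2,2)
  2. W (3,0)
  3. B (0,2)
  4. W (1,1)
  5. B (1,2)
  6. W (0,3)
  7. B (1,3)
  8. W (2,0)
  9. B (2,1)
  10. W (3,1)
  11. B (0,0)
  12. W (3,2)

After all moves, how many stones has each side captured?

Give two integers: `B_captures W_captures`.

Move 1: B@(2,2) -> caps B=0 W=0
Move 2: W@(3,0) -> caps B=0 W=0
Move 3: B@(0,2) -> caps B=0 W=0
Move 4: W@(1,1) -> caps B=0 W=0
Move 5: B@(1,2) -> caps B=0 W=0
Move 6: W@(0,3) -> caps B=0 W=0
Move 7: B@(1,3) -> caps B=1 W=0
Move 8: W@(2,0) -> caps B=1 W=0
Move 9: B@(2,1) -> caps B=1 W=0
Move 10: W@(3,1) -> caps B=1 W=0
Move 11: B@(0,0) -> caps B=1 W=0
Move 12: W@(3,2) -> caps B=1 W=0

Answer: 1 0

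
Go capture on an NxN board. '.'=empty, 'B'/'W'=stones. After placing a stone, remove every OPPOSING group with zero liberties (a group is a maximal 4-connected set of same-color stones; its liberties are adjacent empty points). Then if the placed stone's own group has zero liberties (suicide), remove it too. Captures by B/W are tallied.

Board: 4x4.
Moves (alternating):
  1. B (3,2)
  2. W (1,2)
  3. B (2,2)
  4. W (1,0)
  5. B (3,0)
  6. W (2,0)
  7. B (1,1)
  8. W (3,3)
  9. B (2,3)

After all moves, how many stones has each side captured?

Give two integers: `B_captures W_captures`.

Answer: 1 0

Derivation:
Move 1: B@(3,2) -> caps B=0 W=0
Move 2: W@(1,2) -> caps B=0 W=0
Move 3: B@(2,2) -> caps B=0 W=0
Move 4: W@(1,0) -> caps B=0 W=0
Move 5: B@(3,0) -> caps B=0 W=0
Move 6: W@(2,0) -> caps B=0 W=0
Move 7: B@(1,1) -> caps B=0 W=0
Move 8: W@(3,3) -> caps B=0 W=0
Move 9: B@(2,3) -> caps B=1 W=0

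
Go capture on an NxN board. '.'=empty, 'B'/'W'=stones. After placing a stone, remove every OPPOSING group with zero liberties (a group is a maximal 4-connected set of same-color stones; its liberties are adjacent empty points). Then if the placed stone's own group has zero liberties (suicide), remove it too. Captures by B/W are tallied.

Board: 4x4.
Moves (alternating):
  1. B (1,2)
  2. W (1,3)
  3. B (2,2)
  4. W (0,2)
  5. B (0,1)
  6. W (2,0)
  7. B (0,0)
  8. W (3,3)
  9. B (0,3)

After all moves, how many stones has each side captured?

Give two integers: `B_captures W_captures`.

Answer: 1 0

Derivation:
Move 1: B@(1,2) -> caps B=0 W=0
Move 2: W@(1,3) -> caps B=0 W=0
Move 3: B@(2,2) -> caps B=0 W=0
Move 4: W@(0,2) -> caps B=0 W=0
Move 5: B@(0,1) -> caps B=0 W=0
Move 6: W@(2,0) -> caps B=0 W=0
Move 7: B@(0,0) -> caps B=0 W=0
Move 8: W@(3,3) -> caps B=0 W=0
Move 9: B@(0,3) -> caps B=1 W=0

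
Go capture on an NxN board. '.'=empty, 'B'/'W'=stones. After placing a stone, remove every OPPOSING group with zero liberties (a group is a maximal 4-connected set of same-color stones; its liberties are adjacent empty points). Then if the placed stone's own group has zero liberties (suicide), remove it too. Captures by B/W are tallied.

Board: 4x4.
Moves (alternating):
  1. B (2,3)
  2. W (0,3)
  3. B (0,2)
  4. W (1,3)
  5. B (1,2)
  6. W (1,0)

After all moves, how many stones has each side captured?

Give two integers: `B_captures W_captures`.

Answer: 2 0

Derivation:
Move 1: B@(2,3) -> caps B=0 W=0
Move 2: W@(0,3) -> caps B=0 W=0
Move 3: B@(0,2) -> caps B=0 W=0
Move 4: W@(1,3) -> caps B=0 W=0
Move 5: B@(1,2) -> caps B=2 W=0
Move 6: W@(1,0) -> caps B=2 W=0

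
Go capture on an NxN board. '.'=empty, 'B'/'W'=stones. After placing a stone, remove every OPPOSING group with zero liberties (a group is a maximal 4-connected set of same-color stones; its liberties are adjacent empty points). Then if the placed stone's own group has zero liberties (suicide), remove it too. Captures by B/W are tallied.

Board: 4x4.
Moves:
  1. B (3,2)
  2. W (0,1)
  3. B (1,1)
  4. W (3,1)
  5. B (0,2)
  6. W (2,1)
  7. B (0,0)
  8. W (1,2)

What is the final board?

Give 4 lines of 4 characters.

Answer: B.B.
.BW.
.W..
.WB.

Derivation:
Move 1: B@(3,2) -> caps B=0 W=0
Move 2: W@(0,1) -> caps B=0 W=0
Move 3: B@(1,1) -> caps B=0 W=0
Move 4: W@(3,1) -> caps B=0 W=0
Move 5: B@(0,2) -> caps B=0 W=0
Move 6: W@(2,1) -> caps B=0 W=0
Move 7: B@(0,0) -> caps B=1 W=0
Move 8: W@(1,2) -> caps B=1 W=0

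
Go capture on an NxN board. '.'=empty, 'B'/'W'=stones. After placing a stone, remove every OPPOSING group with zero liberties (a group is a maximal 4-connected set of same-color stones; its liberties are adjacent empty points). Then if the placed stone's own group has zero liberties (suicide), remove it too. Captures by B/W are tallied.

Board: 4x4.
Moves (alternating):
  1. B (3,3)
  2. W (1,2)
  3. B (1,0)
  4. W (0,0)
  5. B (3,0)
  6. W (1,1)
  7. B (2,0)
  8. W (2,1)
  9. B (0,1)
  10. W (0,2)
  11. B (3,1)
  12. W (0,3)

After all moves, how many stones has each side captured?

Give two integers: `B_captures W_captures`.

Move 1: B@(3,3) -> caps B=0 W=0
Move 2: W@(1,2) -> caps B=0 W=0
Move 3: B@(1,0) -> caps B=0 W=0
Move 4: W@(0,0) -> caps B=0 W=0
Move 5: B@(3,0) -> caps B=0 W=0
Move 6: W@(1,1) -> caps B=0 W=0
Move 7: B@(2,0) -> caps B=0 W=0
Move 8: W@(2,1) -> caps B=0 W=0
Move 9: B@(0,1) -> caps B=1 W=0
Move 10: W@(0,2) -> caps B=1 W=0
Move 11: B@(3,1) -> caps B=1 W=0
Move 12: W@(0,3) -> caps B=1 W=0

Answer: 1 0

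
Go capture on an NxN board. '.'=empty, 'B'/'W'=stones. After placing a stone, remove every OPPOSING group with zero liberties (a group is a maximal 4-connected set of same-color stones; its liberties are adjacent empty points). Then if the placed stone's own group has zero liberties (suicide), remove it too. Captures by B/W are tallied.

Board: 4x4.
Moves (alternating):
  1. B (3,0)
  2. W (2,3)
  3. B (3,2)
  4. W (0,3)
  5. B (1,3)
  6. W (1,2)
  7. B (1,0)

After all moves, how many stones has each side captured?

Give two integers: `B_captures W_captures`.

Answer: 0 1

Derivation:
Move 1: B@(3,0) -> caps B=0 W=0
Move 2: W@(2,3) -> caps B=0 W=0
Move 3: B@(3,2) -> caps B=0 W=0
Move 4: W@(0,3) -> caps B=0 W=0
Move 5: B@(1,3) -> caps B=0 W=0
Move 6: W@(1,2) -> caps B=0 W=1
Move 7: B@(1,0) -> caps B=0 W=1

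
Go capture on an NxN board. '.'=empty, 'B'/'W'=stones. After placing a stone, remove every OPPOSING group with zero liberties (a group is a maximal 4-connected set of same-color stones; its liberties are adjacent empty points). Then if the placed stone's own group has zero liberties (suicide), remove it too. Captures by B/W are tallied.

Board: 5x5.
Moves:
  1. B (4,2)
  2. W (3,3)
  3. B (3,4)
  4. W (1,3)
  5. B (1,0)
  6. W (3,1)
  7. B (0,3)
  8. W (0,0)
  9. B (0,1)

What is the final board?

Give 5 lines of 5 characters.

Answer: .B.B.
B..W.
.....
.W.WB
..B..

Derivation:
Move 1: B@(4,2) -> caps B=0 W=0
Move 2: W@(3,3) -> caps B=0 W=0
Move 3: B@(3,4) -> caps B=0 W=0
Move 4: W@(1,3) -> caps B=0 W=0
Move 5: B@(1,0) -> caps B=0 W=0
Move 6: W@(3,1) -> caps B=0 W=0
Move 7: B@(0,3) -> caps B=0 W=0
Move 8: W@(0,0) -> caps B=0 W=0
Move 9: B@(0,1) -> caps B=1 W=0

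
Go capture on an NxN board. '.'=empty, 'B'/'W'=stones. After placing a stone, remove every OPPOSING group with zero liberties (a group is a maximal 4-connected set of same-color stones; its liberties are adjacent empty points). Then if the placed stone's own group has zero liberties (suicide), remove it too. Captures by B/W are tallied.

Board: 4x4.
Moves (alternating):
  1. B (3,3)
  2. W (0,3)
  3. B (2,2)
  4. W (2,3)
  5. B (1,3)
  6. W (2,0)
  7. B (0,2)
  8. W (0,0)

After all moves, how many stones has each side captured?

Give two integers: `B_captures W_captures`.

Answer: 2 0

Derivation:
Move 1: B@(3,3) -> caps B=0 W=0
Move 2: W@(0,3) -> caps B=0 W=0
Move 3: B@(2,2) -> caps B=0 W=0
Move 4: W@(2,3) -> caps B=0 W=0
Move 5: B@(1,3) -> caps B=1 W=0
Move 6: W@(2,0) -> caps B=1 W=0
Move 7: B@(0,2) -> caps B=2 W=0
Move 8: W@(0,0) -> caps B=2 W=0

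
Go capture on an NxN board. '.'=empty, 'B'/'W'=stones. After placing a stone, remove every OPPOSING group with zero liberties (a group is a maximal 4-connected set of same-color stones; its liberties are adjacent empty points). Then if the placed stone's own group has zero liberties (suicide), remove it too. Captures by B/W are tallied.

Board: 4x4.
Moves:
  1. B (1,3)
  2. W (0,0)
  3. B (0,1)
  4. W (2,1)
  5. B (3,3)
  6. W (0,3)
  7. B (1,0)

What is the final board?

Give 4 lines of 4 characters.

Move 1: B@(1,3) -> caps B=0 W=0
Move 2: W@(0,0) -> caps B=0 W=0
Move 3: B@(0,1) -> caps B=0 W=0
Move 4: W@(2,1) -> caps B=0 W=0
Move 5: B@(3,3) -> caps B=0 W=0
Move 6: W@(0,3) -> caps B=0 W=0
Move 7: B@(1,0) -> caps B=1 W=0

Answer: .B.W
B..B
.W..
...B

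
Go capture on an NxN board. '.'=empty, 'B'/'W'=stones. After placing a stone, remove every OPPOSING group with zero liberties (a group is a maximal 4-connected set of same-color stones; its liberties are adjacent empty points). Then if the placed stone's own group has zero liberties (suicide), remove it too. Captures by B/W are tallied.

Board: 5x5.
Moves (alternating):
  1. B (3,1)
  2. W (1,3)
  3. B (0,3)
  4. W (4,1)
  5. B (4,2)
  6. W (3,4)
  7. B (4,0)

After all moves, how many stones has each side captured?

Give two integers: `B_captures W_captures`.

Move 1: B@(3,1) -> caps B=0 W=0
Move 2: W@(1,3) -> caps B=0 W=0
Move 3: B@(0,3) -> caps B=0 W=0
Move 4: W@(4,1) -> caps B=0 W=0
Move 5: B@(4,2) -> caps B=0 W=0
Move 6: W@(3,4) -> caps B=0 W=0
Move 7: B@(4,0) -> caps B=1 W=0

Answer: 1 0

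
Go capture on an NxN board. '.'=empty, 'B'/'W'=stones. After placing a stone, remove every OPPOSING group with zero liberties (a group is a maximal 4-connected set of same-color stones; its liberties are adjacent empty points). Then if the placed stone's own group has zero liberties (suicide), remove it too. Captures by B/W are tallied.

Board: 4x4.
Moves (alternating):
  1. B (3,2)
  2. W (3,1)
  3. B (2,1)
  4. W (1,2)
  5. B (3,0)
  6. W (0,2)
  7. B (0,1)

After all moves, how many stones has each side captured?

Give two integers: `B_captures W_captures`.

Move 1: B@(3,2) -> caps B=0 W=0
Move 2: W@(3,1) -> caps B=0 W=0
Move 3: B@(2,1) -> caps B=0 W=0
Move 4: W@(1,2) -> caps B=0 W=0
Move 5: B@(3,0) -> caps B=1 W=0
Move 6: W@(0,2) -> caps B=1 W=0
Move 7: B@(0,1) -> caps B=1 W=0

Answer: 1 0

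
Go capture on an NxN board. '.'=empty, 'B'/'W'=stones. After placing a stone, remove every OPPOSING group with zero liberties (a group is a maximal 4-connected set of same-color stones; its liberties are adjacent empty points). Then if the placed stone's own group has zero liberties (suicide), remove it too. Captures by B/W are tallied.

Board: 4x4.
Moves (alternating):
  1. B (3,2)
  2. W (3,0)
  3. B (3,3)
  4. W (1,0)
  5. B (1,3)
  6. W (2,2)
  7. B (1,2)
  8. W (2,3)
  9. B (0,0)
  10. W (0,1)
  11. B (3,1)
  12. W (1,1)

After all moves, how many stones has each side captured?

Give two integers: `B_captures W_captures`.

Move 1: B@(3,2) -> caps B=0 W=0
Move 2: W@(3,0) -> caps B=0 W=0
Move 3: B@(3,3) -> caps B=0 W=0
Move 4: W@(1,0) -> caps B=0 W=0
Move 5: B@(1,3) -> caps B=0 W=0
Move 6: W@(2,2) -> caps B=0 W=0
Move 7: B@(1,2) -> caps B=0 W=0
Move 8: W@(2,3) -> caps B=0 W=0
Move 9: B@(0,0) -> caps B=0 W=0
Move 10: W@(0,1) -> caps B=0 W=1
Move 11: B@(3,1) -> caps B=0 W=1
Move 12: W@(1,1) -> caps B=0 W=1

Answer: 0 1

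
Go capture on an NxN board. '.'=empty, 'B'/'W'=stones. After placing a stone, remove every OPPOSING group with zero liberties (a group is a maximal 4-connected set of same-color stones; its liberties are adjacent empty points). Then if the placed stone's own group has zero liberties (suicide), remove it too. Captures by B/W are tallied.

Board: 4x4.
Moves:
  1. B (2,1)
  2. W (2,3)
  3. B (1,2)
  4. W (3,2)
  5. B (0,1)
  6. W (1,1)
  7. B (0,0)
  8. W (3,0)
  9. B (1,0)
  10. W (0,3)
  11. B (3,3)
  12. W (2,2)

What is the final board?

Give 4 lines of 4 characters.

Answer: BB.W
B.B.
.BWW
W.W.

Derivation:
Move 1: B@(2,1) -> caps B=0 W=0
Move 2: W@(2,3) -> caps B=0 W=0
Move 3: B@(1,2) -> caps B=0 W=0
Move 4: W@(3,2) -> caps B=0 W=0
Move 5: B@(0,1) -> caps B=0 W=0
Move 6: W@(1,1) -> caps B=0 W=0
Move 7: B@(0,0) -> caps B=0 W=0
Move 8: W@(3,0) -> caps B=0 W=0
Move 9: B@(1,0) -> caps B=1 W=0
Move 10: W@(0,3) -> caps B=1 W=0
Move 11: B@(3,3) -> caps B=1 W=0
Move 12: W@(2,2) -> caps B=1 W=0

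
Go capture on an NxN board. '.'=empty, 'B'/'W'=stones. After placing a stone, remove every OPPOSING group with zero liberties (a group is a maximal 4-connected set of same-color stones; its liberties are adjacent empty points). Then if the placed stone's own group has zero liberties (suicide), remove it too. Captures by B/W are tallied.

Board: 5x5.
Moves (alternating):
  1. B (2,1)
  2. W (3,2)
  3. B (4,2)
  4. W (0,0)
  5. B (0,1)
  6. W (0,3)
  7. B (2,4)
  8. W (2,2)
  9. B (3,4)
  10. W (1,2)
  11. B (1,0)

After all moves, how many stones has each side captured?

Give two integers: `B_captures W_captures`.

Answer: 1 0

Derivation:
Move 1: B@(2,1) -> caps B=0 W=0
Move 2: W@(3,2) -> caps B=0 W=0
Move 3: B@(4,2) -> caps B=0 W=0
Move 4: W@(0,0) -> caps B=0 W=0
Move 5: B@(0,1) -> caps B=0 W=0
Move 6: W@(0,3) -> caps B=0 W=0
Move 7: B@(2,4) -> caps B=0 W=0
Move 8: W@(2,2) -> caps B=0 W=0
Move 9: B@(3,4) -> caps B=0 W=0
Move 10: W@(1,2) -> caps B=0 W=0
Move 11: B@(1,0) -> caps B=1 W=0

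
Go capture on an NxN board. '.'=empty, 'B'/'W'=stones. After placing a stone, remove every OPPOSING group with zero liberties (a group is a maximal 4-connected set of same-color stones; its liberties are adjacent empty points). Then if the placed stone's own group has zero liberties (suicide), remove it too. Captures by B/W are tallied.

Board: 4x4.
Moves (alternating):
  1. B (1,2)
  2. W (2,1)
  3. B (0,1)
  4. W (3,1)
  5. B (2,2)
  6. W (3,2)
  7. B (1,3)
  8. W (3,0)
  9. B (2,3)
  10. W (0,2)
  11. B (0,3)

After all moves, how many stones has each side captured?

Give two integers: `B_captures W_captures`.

Answer: 1 0

Derivation:
Move 1: B@(1,2) -> caps B=0 W=0
Move 2: W@(2,1) -> caps B=0 W=0
Move 3: B@(0,1) -> caps B=0 W=0
Move 4: W@(3,1) -> caps B=0 W=0
Move 5: B@(2,2) -> caps B=0 W=0
Move 6: W@(3,2) -> caps B=0 W=0
Move 7: B@(1,3) -> caps B=0 W=0
Move 8: W@(3,0) -> caps B=0 W=0
Move 9: B@(2,3) -> caps B=0 W=0
Move 10: W@(0,2) -> caps B=0 W=0
Move 11: B@(0,3) -> caps B=1 W=0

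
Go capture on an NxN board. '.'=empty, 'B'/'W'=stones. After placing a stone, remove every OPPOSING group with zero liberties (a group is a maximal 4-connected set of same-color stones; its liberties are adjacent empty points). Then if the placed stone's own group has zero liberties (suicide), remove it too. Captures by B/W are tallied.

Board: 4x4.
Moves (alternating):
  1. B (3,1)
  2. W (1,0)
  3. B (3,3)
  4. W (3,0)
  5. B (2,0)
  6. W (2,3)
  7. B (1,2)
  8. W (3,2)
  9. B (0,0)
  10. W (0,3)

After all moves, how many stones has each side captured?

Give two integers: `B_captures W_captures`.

Move 1: B@(3,1) -> caps B=0 W=0
Move 2: W@(1,0) -> caps B=0 W=0
Move 3: B@(3,3) -> caps B=0 W=0
Move 4: W@(3,0) -> caps B=0 W=0
Move 5: B@(2,0) -> caps B=1 W=0
Move 6: W@(2,3) -> caps B=1 W=0
Move 7: B@(1,2) -> caps B=1 W=0
Move 8: W@(3,2) -> caps B=1 W=1
Move 9: B@(0,0) -> caps B=1 W=1
Move 10: W@(0,3) -> caps B=1 W=1

Answer: 1 1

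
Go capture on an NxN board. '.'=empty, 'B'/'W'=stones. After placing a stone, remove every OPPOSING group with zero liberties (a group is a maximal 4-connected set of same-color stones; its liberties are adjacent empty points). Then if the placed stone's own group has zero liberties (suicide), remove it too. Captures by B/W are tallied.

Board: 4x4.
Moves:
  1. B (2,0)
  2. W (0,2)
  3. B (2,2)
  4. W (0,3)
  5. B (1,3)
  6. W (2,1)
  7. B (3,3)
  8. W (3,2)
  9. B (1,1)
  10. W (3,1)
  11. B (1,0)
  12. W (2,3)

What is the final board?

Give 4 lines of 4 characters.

Answer: ..WW
BB.B
BWBW
.WW.

Derivation:
Move 1: B@(2,0) -> caps B=0 W=0
Move 2: W@(0,2) -> caps B=0 W=0
Move 3: B@(2,2) -> caps B=0 W=0
Move 4: W@(0,3) -> caps B=0 W=0
Move 5: B@(1,3) -> caps B=0 W=0
Move 6: W@(2,1) -> caps B=0 W=0
Move 7: B@(3,3) -> caps B=0 W=0
Move 8: W@(3,2) -> caps B=0 W=0
Move 9: B@(1,1) -> caps B=0 W=0
Move 10: W@(3,1) -> caps B=0 W=0
Move 11: B@(1,0) -> caps B=0 W=0
Move 12: W@(2,3) -> caps B=0 W=1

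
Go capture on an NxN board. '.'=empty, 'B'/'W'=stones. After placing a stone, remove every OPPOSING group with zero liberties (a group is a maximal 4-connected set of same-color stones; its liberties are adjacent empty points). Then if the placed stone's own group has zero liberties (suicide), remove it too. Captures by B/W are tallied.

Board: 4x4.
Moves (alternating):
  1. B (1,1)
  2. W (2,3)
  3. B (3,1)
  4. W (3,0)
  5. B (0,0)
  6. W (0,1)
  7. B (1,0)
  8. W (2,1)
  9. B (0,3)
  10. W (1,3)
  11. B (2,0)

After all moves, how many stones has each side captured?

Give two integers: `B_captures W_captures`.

Move 1: B@(1,1) -> caps B=0 W=0
Move 2: W@(2,3) -> caps B=0 W=0
Move 3: B@(3,1) -> caps B=0 W=0
Move 4: W@(3,0) -> caps B=0 W=0
Move 5: B@(0,0) -> caps B=0 W=0
Move 6: W@(0,1) -> caps B=0 W=0
Move 7: B@(1,0) -> caps B=0 W=0
Move 8: W@(2,1) -> caps B=0 W=0
Move 9: B@(0,3) -> caps B=0 W=0
Move 10: W@(1,3) -> caps B=0 W=0
Move 11: B@(2,0) -> caps B=1 W=0

Answer: 1 0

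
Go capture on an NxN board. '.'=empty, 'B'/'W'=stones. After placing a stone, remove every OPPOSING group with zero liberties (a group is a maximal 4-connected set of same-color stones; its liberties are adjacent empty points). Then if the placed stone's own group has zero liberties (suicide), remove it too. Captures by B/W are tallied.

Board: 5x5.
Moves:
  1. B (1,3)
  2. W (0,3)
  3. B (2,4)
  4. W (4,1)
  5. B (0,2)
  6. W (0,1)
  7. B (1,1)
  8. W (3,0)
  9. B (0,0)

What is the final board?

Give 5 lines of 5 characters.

Answer: B.BW.
.B.B.
....B
W....
.W...

Derivation:
Move 1: B@(1,3) -> caps B=0 W=0
Move 2: W@(0,3) -> caps B=0 W=0
Move 3: B@(2,4) -> caps B=0 W=0
Move 4: W@(4,1) -> caps B=0 W=0
Move 5: B@(0,2) -> caps B=0 W=0
Move 6: W@(0,1) -> caps B=0 W=0
Move 7: B@(1,1) -> caps B=0 W=0
Move 8: W@(3,0) -> caps B=0 W=0
Move 9: B@(0,0) -> caps B=1 W=0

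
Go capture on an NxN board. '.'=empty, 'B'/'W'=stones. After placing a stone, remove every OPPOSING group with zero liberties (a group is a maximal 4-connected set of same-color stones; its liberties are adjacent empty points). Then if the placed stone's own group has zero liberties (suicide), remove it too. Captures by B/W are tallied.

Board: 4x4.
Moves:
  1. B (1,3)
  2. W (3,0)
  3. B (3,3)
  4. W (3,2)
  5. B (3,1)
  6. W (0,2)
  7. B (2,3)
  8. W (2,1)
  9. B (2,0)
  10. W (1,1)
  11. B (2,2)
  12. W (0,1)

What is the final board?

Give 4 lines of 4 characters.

Move 1: B@(1,3) -> caps B=0 W=0
Move 2: W@(3,0) -> caps B=0 W=0
Move 3: B@(3,3) -> caps B=0 W=0
Move 4: W@(3,2) -> caps B=0 W=0
Move 5: B@(3,1) -> caps B=0 W=0
Move 6: W@(0,2) -> caps B=0 W=0
Move 7: B@(2,3) -> caps B=0 W=0
Move 8: W@(2,1) -> caps B=0 W=1
Move 9: B@(2,0) -> caps B=0 W=1
Move 10: W@(1,1) -> caps B=0 W=1
Move 11: B@(2,2) -> caps B=0 W=1
Move 12: W@(0,1) -> caps B=0 W=1

Answer: .WW.
.W.B
BWBB
W.WB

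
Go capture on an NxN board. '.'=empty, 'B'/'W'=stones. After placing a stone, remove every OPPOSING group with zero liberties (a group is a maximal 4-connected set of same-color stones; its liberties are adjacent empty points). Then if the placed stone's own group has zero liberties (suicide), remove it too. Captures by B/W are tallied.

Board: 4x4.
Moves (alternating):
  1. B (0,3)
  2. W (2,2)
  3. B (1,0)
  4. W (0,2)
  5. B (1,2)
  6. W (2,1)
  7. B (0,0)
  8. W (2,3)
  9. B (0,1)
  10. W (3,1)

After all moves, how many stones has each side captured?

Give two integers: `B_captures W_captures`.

Answer: 1 0

Derivation:
Move 1: B@(0,3) -> caps B=0 W=0
Move 2: W@(2,2) -> caps B=0 W=0
Move 3: B@(1,0) -> caps B=0 W=0
Move 4: W@(0,2) -> caps B=0 W=0
Move 5: B@(1,2) -> caps B=0 W=0
Move 6: W@(2,1) -> caps B=0 W=0
Move 7: B@(0,0) -> caps B=0 W=0
Move 8: W@(2,3) -> caps B=0 W=0
Move 9: B@(0,1) -> caps B=1 W=0
Move 10: W@(3,1) -> caps B=1 W=0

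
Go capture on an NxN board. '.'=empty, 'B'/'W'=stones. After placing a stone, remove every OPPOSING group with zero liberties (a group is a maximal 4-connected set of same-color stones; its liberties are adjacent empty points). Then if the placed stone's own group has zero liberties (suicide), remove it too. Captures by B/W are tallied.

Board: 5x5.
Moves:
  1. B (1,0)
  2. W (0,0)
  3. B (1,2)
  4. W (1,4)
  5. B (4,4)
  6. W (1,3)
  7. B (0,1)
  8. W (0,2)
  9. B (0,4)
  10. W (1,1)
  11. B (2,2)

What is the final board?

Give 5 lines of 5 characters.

Move 1: B@(1,0) -> caps B=0 W=0
Move 2: W@(0,0) -> caps B=0 W=0
Move 3: B@(1,2) -> caps B=0 W=0
Move 4: W@(1,4) -> caps B=0 W=0
Move 5: B@(4,4) -> caps B=0 W=0
Move 6: W@(1,3) -> caps B=0 W=0
Move 7: B@(0,1) -> caps B=1 W=0
Move 8: W@(0,2) -> caps B=1 W=0
Move 9: B@(0,4) -> caps B=1 W=0
Move 10: W@(1,1) -> caps B=1 W=0
Move 11: B@(2,2) -> caps B=1 W=0

Answer: .BW.B
BWBWW
..B..
.....
....B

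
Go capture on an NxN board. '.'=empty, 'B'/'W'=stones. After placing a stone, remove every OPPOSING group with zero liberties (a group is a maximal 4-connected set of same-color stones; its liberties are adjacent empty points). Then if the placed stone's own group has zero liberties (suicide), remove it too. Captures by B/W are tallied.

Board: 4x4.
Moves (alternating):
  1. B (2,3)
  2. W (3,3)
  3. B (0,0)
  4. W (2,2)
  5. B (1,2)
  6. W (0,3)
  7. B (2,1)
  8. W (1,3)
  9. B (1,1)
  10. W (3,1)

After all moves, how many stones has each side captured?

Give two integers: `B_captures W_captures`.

Move 1: B@(2,3) -> caps B=0 W=0
Move 2: W@(3,3) -> caps B=0 W=0
Move 3: B@(0,0) -> caps B=0 W=0
Move 4: W@(2,2) -> caps B=0 W=0
Move 5: B@(1,2) -> caps B=0 W=0
Move 6: W@(0,3) -> caps B=0 W=0
Move 7: B@(2,1) -> caps B=0 W=0
Move 8: W@(1,3) -> caps B=0 W=1
Move 9: B@(1,1) -> caps B=0 W=1
Move 10: W@(3,1) -> caps B=0 W=1

Answer: 0 1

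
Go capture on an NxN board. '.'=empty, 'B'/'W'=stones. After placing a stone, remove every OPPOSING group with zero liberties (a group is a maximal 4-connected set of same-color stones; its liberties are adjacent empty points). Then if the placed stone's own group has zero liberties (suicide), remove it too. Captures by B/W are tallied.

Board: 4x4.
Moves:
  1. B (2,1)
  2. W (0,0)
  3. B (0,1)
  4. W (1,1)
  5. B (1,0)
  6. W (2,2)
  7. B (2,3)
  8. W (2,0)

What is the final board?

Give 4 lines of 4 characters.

Move 1: B@(2,1) -> caps B=0 W=0
Move 2: W@(0,0) -> caps B=0 W=0
Move 3: B@(0,1) -> caps B=0 W=0
Move 4: W@(1,1) -> caps B=0 W=0
Move 5: B@(1,0) -> caps B=1 W=0
Move 6: W@(2,2) -> caps B=1 W=0
Move 7: B@(2,3) -> caps B=1 W=0
Move 8: W@(2,0) -> caps B=1 W=0

Answer: .B..
BW..
WBWB
....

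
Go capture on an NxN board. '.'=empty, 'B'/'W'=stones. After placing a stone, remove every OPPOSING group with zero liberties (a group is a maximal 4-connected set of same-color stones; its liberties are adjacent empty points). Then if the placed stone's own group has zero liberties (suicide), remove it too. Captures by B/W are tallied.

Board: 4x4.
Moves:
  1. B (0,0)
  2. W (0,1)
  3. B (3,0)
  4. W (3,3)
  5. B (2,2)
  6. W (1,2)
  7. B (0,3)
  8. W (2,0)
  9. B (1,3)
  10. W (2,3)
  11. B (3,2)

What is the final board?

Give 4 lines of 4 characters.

Move 1: B@(0,0) -> caps B=0 W=0
Move 2: W@(0,1) -> caps B=0 W=0
Move 3: B@(3,0) -> caps B=0 W=0
Move 4: W@(3,3) -> caps B=0 W=0
Move 5: B@(2,2) -> caps B=0 W=0
Move 6: W@(1,2) -> caps B=0 W=0
Move 7: B@(0,3) -> caps B=0 W=0
Move 8: W@(2,0) -> caps B=0 W=0
Move 9: B@(1,3) -> caps B=0 W=0
Move 10: W@(2,3) -> caps B=0 W=0
Move 11: B@(3,2) -> caps B=2 W=0

Answer: BW.B
..WB
W.B.
B.B.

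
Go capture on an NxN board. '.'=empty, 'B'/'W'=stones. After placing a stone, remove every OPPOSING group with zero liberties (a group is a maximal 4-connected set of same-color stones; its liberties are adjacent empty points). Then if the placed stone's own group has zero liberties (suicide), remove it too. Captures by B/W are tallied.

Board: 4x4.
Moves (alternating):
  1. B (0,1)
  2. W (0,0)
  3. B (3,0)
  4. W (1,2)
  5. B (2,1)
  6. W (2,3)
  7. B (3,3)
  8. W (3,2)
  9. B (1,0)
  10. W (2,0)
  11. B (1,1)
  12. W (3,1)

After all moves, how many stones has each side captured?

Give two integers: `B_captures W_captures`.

Move 1: B@(0,1) -> caps B=0 W=0
Move 2: W@(0,0) -> caps B=0 W=0
Move 3: B@(3,0) -> caps B=0 W=0
Move 4: W@(1,2) -> caps B=0 W=0
Move 5: B@(2,1) -> caps B=0 W=0
Move 6: W@(2,3) -> caps B=0 W=0
Move 7: B@(3,3) -> caps B=0 W=0
Move 8: W@(3,2) -> caps B=0 W=1
Move 9: B@(1,0) -> caps B=1 W=1
Move 10: W@(2,0) -> caps B=1 W=1
Move 11: B@(1,1) -> caps B=1 W=1
Move 12: W@(3,1) -> caps B=1 W=1

Answer: 1 1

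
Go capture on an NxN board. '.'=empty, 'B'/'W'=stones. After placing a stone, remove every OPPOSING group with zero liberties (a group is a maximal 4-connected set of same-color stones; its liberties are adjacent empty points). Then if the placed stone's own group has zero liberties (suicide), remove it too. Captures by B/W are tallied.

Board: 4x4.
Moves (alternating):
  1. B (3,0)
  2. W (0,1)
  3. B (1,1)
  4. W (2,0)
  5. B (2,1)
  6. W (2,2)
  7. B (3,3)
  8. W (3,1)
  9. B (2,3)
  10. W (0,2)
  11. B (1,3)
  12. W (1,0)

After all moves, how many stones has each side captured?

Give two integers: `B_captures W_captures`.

Answer: 0 1

Derivation:
Move 1: B@(3,0) -> caps B=0 W=0
Move 2: W@(0,1) -> caps B=0 W=0
Move 3: B@(1,1) -> caps B=0 W=0
Move 4: W@(2,0) -> caps B=0 W=0
Move 5: B@(2,1) -> caps B=0 W=0
Move 6: W@(2,2) -> caps B=0 W=0
Move 7: B@(3,3) -> caps B=0 W=0
Move 8: W@(3,1) -> caps B=0 W=1
Move 9: B@(2,3) -> caps B=0 W=1
Move 10: W@(0,2) -> caps B=0 W=1
Move 11: B@(1,3) -> caps B=0 W=1
Move 12: W@(1,0) -> caps B=0 W=1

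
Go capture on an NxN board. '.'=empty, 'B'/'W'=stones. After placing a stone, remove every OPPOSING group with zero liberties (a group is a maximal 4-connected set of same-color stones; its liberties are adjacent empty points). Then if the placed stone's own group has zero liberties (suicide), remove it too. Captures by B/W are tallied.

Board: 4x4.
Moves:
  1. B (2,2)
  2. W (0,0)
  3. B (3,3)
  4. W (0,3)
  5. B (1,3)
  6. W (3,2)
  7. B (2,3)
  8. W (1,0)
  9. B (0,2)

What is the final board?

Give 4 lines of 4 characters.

Move 1: B@(2,2) -> caps B=0 W=0
Move 2: W@(0,0) -> caps B=0 W=0
Move 3: B@(3,3) -> caps B=0 W=0
Move 4: W@(0,3) -> caps B=0 W=0
Move 5: B@(1,3) -> caps B=0 W=0
Move 6: W@(3,2) -> caps B=0 W=0
Move 7: B@(2,3) -> caps B=0 W=0
Move 8: W@(1,0) -> caps B=0 W=0
Move 9: B@(0,2) -> caps B=1 W=0

Answer: W.B.
W..B
..BB
..WB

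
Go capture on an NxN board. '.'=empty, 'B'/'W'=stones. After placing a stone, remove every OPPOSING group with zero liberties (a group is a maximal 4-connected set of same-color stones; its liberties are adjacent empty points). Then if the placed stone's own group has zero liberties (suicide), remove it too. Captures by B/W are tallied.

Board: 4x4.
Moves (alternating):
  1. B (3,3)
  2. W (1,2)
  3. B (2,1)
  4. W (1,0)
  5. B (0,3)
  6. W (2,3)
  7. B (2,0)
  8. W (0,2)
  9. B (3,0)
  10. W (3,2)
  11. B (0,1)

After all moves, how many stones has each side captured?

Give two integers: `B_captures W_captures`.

Move 1: B@(3,3) -> caps B=0 W=0
Move 2: W@(1,2) -> caps B=0 W=0
Move 3: B@(2,1) -> caps B=0 W=0
Move 4: W@(1,0) -> caps B=0 W=0
Move 5: B@(0,3) -> caps B=0 W=0
Move 6: W@(2,3) -> caps B=0 W=0
Move 7: B@(2,0) -> caps B=0 W=0
Move 8: W@(0,2) -> caps B=0 W=0
Move 9: B@(3,0) -> caps B=0 W=0
Move 10: W@(3,2) -> caps B=0 W=1
Move 11: B@(0,1) -> caps B=0 W=1

Answer: 0 1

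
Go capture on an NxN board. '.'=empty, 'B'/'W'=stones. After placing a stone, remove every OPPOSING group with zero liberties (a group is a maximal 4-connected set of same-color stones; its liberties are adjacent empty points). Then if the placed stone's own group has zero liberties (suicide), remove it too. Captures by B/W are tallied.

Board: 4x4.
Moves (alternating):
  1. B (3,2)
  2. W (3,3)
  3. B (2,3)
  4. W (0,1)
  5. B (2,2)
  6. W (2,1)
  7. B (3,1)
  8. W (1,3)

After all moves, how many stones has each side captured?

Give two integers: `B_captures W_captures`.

Move 1: B@(3,2) -> caps B=0 W=0
Move 2: W@(3,3) -> caps B=0 W=0
Move 3: B@(2,3) -> caps B=1 W=0
Move 4: W@(0,1) -> caps B=1 W=0
Move 5: B@(2,2) -> caps B=1 W=0
Move 6: W@(2,1) -> caps B=1 W=0
Move 7: B@(3,1) -> caps B=1 W=0
Move 8: W@(1,3) -> caps B=1 W=0

Answer: 1 0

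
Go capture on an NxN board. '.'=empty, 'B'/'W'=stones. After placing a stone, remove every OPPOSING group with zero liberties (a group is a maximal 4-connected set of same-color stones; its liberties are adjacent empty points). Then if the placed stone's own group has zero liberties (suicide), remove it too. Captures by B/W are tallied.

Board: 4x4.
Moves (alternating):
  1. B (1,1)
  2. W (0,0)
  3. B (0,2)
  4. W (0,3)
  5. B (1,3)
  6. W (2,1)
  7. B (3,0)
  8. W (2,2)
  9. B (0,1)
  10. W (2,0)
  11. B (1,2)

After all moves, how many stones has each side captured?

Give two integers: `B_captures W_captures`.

Answer: 1 0

Derivation:
Move 1: B@(1,1) -> caps B=0 W=0
Move 2: W@(0,0) -> caps B=0 W=0
Move 3: B@(0,2) -> caps B=0 W=0
Move 4: W@(0,3) -> caps B=0 W=0
Move 5: B@(1,3) -> caps B=1 W=0
Move 6: W@(2,1) -> caps B=1 W=0
Move 7: B@(3,0) -> caps B=1 W=0
Move 8: W@(2,2) -> caps B=1 W=0
Move 9: B@(0,1) -> caps B=1 W=0
Move 10: W@(2,0) -> caps B=1 W=0
Move 11: B@(1,2) -> caps B=1 W=0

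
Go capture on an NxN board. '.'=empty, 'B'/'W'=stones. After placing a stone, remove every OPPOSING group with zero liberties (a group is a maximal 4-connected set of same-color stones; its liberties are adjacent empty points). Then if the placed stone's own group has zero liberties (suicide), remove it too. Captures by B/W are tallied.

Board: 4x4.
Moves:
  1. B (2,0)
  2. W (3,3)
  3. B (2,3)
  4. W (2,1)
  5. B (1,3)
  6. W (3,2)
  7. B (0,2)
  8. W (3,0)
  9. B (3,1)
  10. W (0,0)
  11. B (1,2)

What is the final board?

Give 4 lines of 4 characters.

Move 1: B@(2,0) -> caps B=0 W=0
Move 2: W@(3,3) -> caps B=0 W=0
Move 3: B@(2,3) -> caps B=0 W=0
Move 4: W@(2,1) -> caps B=0 W=0
Move 5: B@(1,3) -> caps B=0 W=0
Move 6: W@(3,2) -> caps B=0 W=0
Move 7: B@(0,2) -> caps B=0 W=0
Move 8: W@(3,0) -> caps B=0 W=0
Move 9: B@(3,1) -> caps B=1 W=0
Move 10: W@(0,0) -> caps B=1 W=0
Move 11: B@(1,2) -> caps B=1 W=0

Answer: W.B.
..BB
BW.B
.BWW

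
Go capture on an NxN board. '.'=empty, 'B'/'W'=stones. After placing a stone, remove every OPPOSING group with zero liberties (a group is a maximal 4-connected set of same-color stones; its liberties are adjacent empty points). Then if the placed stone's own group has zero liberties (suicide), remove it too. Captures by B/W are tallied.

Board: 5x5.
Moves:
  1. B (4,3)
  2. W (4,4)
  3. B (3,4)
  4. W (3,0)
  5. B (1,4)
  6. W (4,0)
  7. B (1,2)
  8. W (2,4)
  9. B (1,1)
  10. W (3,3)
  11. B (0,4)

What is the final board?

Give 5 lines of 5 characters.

Answer: ....B
.BB.B
....W
W..WB
W..B.

Derivation:
Move 1: B@(4,3) -> caps B=0 W=0
Move 2: W@(4,4) -> caps B=0 W=0
Move 3: B@(3,4) -> caps B=1 W=0
Move 4: W@(3,0) -> caps B=1 W=0
Move 5: B@(1,4) -> caps B=1 W=0
Move 6: W@(4,0) -> caps B=1 W=0
Move 7: B@(1,2) -> caps B=1 W=0
Move 8: W@(2,4) -> caps B=1 W=0
Move 9: B@(1,1) -> caps B=1 W=0
Move 10: W@(3,3) -> caps B=1 W=0
Move 11: B@(0,4) -> caps B=1 W=0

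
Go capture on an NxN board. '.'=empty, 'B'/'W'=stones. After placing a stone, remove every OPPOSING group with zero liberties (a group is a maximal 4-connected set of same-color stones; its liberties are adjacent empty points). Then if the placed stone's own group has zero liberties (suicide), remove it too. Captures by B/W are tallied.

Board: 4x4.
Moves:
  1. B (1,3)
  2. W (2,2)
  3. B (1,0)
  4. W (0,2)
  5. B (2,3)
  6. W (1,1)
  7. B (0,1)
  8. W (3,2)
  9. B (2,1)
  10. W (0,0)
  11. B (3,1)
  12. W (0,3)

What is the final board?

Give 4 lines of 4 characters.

Answer: W.WW
BW.B
.BWB
.BW.

Derivation:
Move 1: B@(1,3) -> caps B=0 W=0
Move 2: W@(2,2) -> caps B=0 W=0
Move 3: B@(1,0) -> caps B=0 W=0
Move 4: W@(0,2) -> caps B=0 W=0
Move 5: B@(2,3) -> caps B=0 W=0
Move 6: W@(1,1) -> caps B=0 W=0
Move 7: B@(0,1) -> caps B=0 W=0
Move 8: W@(3,2) -> caps B=0 W=0
Move 9: B@(2,1) -> caps B=0 W=0
Move 10: W@(0,0) -> caps B=0 W=1
Move 11: B@(3,1) -> caps B=0 W=1
Move 12: W@(0,3) -> caps B=0 W=1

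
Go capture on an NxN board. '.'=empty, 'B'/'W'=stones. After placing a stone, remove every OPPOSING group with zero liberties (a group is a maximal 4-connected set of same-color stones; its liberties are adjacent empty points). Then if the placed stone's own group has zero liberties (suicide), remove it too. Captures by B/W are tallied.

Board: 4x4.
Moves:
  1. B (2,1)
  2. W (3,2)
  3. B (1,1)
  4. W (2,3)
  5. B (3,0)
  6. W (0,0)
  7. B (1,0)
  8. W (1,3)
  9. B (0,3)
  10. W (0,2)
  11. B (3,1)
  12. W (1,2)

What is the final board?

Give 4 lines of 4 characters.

Answer: W.W.
BBWW
.B.W
BBW.

Derivation:
Move 1: B@(2,1) -> caps B=0 W=0
Move 2: W@(3,2) -> caps B=0 W=0
Move 3: B@(1,1) -> caps B=0 W=0
Move 4: W@(2,3) -> caps B=0 W=0
Move 5: B@(3,0) -> caps B=0 W=0
Move 6: W@(0,0) -> caps B=0 W=0
Move 7: B@(1,0) -> caps B=0 W=0
Move 8: W@(1,3) -> caps B=0 W=0
Move 9: B@(0,3) -> caps B=0 W=0
Move 10: W@(0,2) -> caps B=0 W=1
Move 11: B@(3,1) -> caps B=0 W=1
Move 12: W@(1,2) -> caps B=0 W=1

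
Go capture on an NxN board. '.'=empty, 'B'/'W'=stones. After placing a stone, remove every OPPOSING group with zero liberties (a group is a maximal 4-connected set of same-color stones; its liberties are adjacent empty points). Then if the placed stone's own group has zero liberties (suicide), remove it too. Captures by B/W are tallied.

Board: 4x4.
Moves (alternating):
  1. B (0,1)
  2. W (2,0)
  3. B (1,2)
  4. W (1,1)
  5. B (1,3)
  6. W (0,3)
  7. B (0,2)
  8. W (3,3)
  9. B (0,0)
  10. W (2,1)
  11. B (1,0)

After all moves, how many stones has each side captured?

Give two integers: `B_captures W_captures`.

Answer: 1 0

Derivation:
Move 1: B@(0,1) -> caps B=0 W=0
Move 2: W@(2,0) -> caps B=0 W=0
Move 3: B@(1,2) -> caps B=0 W=0
Move 4: W@(1,1) -> caps B=0 W=0
Move 5: B@(1,3) -> caps B=0 W=0
Move 6: W@(0,3) -> caps B=0 W=0
Move 7: B@(0,2) -> caps B=1 W=0
Move 8: W@(3,3) -> caps B=1 W=0
Move 9: B@(0,0) -> caps B=1 W=0
Move 10: W@(2,1) -> caps B=1 W=0
Move 11: B@(1,0) -> caps B=1 W=0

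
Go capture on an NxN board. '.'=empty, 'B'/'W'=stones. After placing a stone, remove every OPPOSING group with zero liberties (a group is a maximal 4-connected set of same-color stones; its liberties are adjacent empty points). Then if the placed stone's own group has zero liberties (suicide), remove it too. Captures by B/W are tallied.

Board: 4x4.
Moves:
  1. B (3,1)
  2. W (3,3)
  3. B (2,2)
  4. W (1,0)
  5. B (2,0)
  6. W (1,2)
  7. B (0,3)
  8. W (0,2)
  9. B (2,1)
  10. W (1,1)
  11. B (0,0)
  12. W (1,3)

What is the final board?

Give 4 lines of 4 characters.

Move 1: B@(3,1) -> caps B=0 W=0
Move 2: W@(3,3) -> caps B=0 W=0
Move 3: B@(2,2) -> caps B=0 W=0
Move 4: W@(1,0) -> caps B=0 W=0
Move 5: B@(2,0) -> caps B=0 W=0
Move 6: W@(1,2) -> caps B=0 W=0
Move 7: B@(0,3) -> caps B=0 W=0
Move 8: W@(0,2) -> caps B=0 W=0
Move 9: B@(2,1) -> caps B=0 W=0
Move 10: W@(1,1) -> caps B=0 W=0
Move 11: B@(0,0) -> caps B=0 W=0
Move 12: W@(1,3) -> caps B=0 W=1

Answer: B.W.
WWWW
BBB.
.B.W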